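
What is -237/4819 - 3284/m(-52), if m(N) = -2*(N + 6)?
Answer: -50150/1403 ≈ -35.745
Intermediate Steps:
m(N) = -12 - 2*N (m(N) = -2*(6 + N) = -12 - 2*N)
-237/4819 - 3284/m(-52) = -237/4819 - 3284/(-12 - 2*(-52)) = -237*1/4819 - 3284/(-12 + 104) = -3/61 - 3284/92 = -3/61 - 3284*1/92 = -3/61 - 821/23 = -50150/1403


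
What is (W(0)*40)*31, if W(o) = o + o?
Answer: 0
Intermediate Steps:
W(o) = 2*o
(W(0)*40)*31 = ((2*0)*40)*31 = (0*40)*31 = 0*31 = 0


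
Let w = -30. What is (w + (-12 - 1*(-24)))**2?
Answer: 324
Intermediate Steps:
(w + (-12 - 1*(-24)))**2 = (-30 + (-12 - 1*(-24)))**2 = (-30 + (-12 + 24))**2 = (-30 + 12)**2 = (-18)**2 = 324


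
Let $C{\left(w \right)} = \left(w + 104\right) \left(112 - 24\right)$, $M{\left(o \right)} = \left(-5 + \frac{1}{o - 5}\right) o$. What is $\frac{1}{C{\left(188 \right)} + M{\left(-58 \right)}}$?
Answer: $\frac{63}{1637176} \approx 3.8481 \cdot 10^{-5}$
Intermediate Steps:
$M{\left(o \right)} = o \left(-5 + \frac{1}{-5 + o}\right)$ ($M{\left(o \right)} = \left(-5 + \frac{1}{-5 + o}\right) o = o \left(-5 + \frac{1}{-5 + o}\right)$)
$C{\left(w \right)} = 9152 + 88 w$ ($C{\left(w \right)} = \left(104 + w\right) 88 = 9152 + 88 w$)
$\frac{1}{C{\left(188 \right)} + M{\left(-58 \right)}} = \frac{1}{\left(9152 + 88 \cdot 188\right) - \frac{58 \left(26 - -290\right)}{-5 - 58}} = \frac{1}{\left(9152 + 16544\right) - \frac{58 \left(26 + 290\right)}{-63}} = \frac{1}{25696 - \left(- \frac{58}{63}\right) 316} = \frac{1}{25696 + \frac{18328}{63}} = \frac{1}{\frac{1637176}{63}} = \frac{63}{1637176}$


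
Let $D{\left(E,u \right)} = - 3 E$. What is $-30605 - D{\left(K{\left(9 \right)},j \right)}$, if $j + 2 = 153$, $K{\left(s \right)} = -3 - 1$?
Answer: $-30617$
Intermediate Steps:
$K{\left(s \right)} = -4$ ($K{\left(s \right)} = -3 - 1 = -4$)
$j = 151$ ($j = -2 + 153 = 151$)
$-30605 - D{\left(K{\left(9 \right)},j \right)} = -30605 - \left(-3\right) \left(-4\right) = -30605 - 12 = -30617$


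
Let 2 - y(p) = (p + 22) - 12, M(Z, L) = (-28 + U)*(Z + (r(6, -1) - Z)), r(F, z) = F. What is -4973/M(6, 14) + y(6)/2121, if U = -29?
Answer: 502045/34542 ≈ 14.534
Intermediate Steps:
M(Z, L) = -342 (M(Z, L) = (-28 - 29)*(Z + (6 - Z)) = -57*6 = -342)
y(p) = -8 - p (y(p) = 2 - ((p + 22) - 12) = 2 - ((22 + p) - 12) = 2 - (10 + p) = 2 + (-10 - p) = -8 - p)
-4973/M(6, 14) + y(6)/2121 = -4973/(-342) + (-8 - 1*6)/2121 = -4973*(-1/342) + (-8 - 6)*(1/2121) = 4973/342 - 14*1/2121 = 4973/342 - 2/303 = 502045/34542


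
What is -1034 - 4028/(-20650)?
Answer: -10674036/10325 ≈ -1033.8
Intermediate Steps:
-1034 - 4028/(-20650) = -1034 - 4028*(-1/20650) = -1034 + 2014/10325 = -10674036/10325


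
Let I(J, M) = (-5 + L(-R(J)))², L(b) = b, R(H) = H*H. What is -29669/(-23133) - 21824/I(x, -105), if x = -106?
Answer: 1249490796199/974362584591 ≈ 1.2824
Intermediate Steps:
R(H) = H²
I(J, M) = (-5 - J²)²
-29669/(-23133) - 21824/I(x, -105) = -29669/(-23133) - 21824/(5 + (-106)²)² = -29669*(-1/23133) - 21824/(5 + 11236)² = 29669/23133 - 21824/(11241²) = 29669/23133 - 21824/126360081 = 1249490796199/974362584591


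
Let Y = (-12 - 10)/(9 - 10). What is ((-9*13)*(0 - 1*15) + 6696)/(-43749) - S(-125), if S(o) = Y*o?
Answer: 13366811/4861 ≈ 2749.8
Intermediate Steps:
Y = 22 (Y = -22/(-1) = -22*(-1) = 22)
S(o) = 22*o
((-9*13)*(0 - 1*15) + 6696)/(-43749) - S(-125) = ((-9*13)*(0 - 1*15) + 6696)/(-43749) - 22*(-125) = (-117*(0 - 15) + 6696)*(-1/43749) - 1*(-2750) = (-117*(-15) + 6696)*(-1/43749) + 2750 = (1755 + 6696)*(-1/43749) + 2750 = 8451*(-1/43749) + 2750 = -939/4861 + 2750 = 13366811/4861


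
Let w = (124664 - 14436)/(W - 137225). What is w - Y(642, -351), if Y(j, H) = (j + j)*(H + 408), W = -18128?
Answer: -11370085592/155353 ≈ -73189.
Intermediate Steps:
Y(j, H) = 2*j*(408 + H) (Y(j, H) = (2*j)*(408 + H) = 2*j*(408 + H))
w = -110228/155353 (w = (124664 - 14436)/(-18128 - 137225) = 110228/(-155353) = 110228*(-1/155353) = -110228/155353 ≈ -0.70953)
w - Y(642, -351) = -110228/155353 - 2*642*(408 - 351) = -110228/155353 - 2*642*57 = -110228/155353 - 1*73188 = -110228/155353 - 73188 = -11370085592/155353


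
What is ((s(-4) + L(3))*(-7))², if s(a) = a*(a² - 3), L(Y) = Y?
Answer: 117649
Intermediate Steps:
s(a) = a*(-3 + a²)
((s(-4) + L(3))*(-7))² = ((-4*(-3 + (-4)²) + 3)*(-7))² = ((-4*(-3 + 16) + 3)*(-7))² = ((-4*13 + 3)*(-7))² = ((-52 + 3)*(-7))² = (-49*(-7))² = 343² = 117649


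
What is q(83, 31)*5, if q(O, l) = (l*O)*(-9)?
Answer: -115785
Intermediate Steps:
q(O, l) = -9*O*l (q(O, l) = (O*l)*(-9) = -9*O*l)
q(83, 31)*5 = -9*83*31*5 = -23157*5 = -115785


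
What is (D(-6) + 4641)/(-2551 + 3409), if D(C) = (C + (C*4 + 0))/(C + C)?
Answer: 9287/1716 ≈ 5.4120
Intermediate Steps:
D(C) = 5/2 (D(C) = (C + (4*C + 0))/((2*C)) = (C + 4*C)*(1/(2*C)) = (5*C)*(1/(2*C)) = 5/2)
(D(-6) + 4641)/(-2551 + 3409) = (5/2 + 4641)/(-2551 + 3409) = (9287/2)/858 = (9287/2)*(1/858) = 9287/1716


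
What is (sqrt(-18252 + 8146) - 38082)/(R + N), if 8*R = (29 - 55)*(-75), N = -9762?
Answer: 50776/12691 - 4*I*sqrt(10106)/38073 ≈ 4.0009 - 0.010562*I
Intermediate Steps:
R = 975/4 (R = ((29 - 55)*(-75))/8 = (-26*(-75))/8 = (1/8)*1950 = 975/4 ≈ 243.75)
(sqrt(-18252 + 8146) - 38082)/(R + N) = (sqrt(-18252 + 8146) - 38082)/(975/4 - 9762) = (sqrt(-10106) - 38082)/(-38073/4) = (I*sqrt(10106) - 38082)*(-4/38073) = (-38082 + I*sqrt(10106))*(-4/38073) = 50776/12691 - 4*I*sqrt(10106)/38073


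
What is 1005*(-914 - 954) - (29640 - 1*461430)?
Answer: -1445550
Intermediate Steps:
1005*(-914 - 954) - (29640 - 1*461430) = 1005*(-1868) - (29640 - 461430) = -1877340 - 1*(-431790) = -1877340 + 431790 = -1445550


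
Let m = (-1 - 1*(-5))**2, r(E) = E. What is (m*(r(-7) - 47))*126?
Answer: -108864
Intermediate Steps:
m = 16 (m = (-1 + 5)**2 = 4**2 = 16)
(m*(r(-7) - 47))*126 = (16*(-7 - 47))*126 = (16*(-54))*126 = -864*126 = -108864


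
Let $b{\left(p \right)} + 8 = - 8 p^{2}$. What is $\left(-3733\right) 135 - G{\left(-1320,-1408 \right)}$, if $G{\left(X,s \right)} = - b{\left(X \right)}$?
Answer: $-14443163$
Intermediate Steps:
$b{\left(p \right)} = -8 - 8 p^{2}$
$G{\left(X,s \right)} = 8 + 8 X^{2}$ ($G{\left(X,s \right)} = - (-8 - 8 X^{2}) = 8 + 8 X^{2}$)
$\left(-3733\right) 135 - G{\left(-1320,-1408 \right)} = \left(-3733\right) 135 - \left(8 + 8 \left(-1320\right)^{2}\right) = -503955 - \left(8 + 8 \cdot 1742400\right) = -503955 - \left(8 + 13939200\right) = -503955 - 13939208 = -14443163$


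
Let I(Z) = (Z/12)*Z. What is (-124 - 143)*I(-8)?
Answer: -1424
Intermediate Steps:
I(Z) = Z²/12 (I(Z) = (Z*(1/12))*Z = (Z/12)*Z = Z²/12)
(-124 - 143)*I(-8) = (-124 - 143)*((1/12)*(-8)²) = -89*64/4 = -267*16/3 = -1424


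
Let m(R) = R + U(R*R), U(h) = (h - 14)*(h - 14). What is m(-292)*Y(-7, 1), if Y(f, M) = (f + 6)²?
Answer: 7267562208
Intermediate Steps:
U(h) = (-14 + h)² (U(h) = (-14 + h)*(-14 + h) = (-14 + h)²)
Y(f, M) = (6 + f)²
m(R) = R + (-14 + R²)² (m(R) = R + (-14 + R*R)² = R + (-14 + R²)²)
m(-292)*Y(-7, 1) = (-292 + (-14 + (-292)²)²)*(6 - 7)² = (-292 + (-14 + 85264)²)*(-1)² = (-292 + 85250²)*1 = (-292 + 7267562500)*1 = 7267562208*1 = 7267562208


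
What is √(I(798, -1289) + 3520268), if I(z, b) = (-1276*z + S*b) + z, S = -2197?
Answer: √5334751 ≈ 2309.7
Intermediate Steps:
I(z, b) = -2197*b - 1275*z (I(z, b) = (-1276*z - 2197*b) + z = (-2197*b - 1276*z) + z = -2197*b - 1275*z)
√(I(798, -1289) + 3520268) = √((-2197*(-1289) - 1275*798) + 3520268) = √((2831933 - 1017450) + 3520268) = √(1814483 + 3520268) = √5334751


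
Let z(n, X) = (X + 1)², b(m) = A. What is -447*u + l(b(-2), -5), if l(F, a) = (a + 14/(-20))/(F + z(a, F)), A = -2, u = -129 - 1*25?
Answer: 688437/10 ≈ 68844.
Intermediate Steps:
u = -154 (u = -129 - 25 = -154)
b(m) = -2
z(n, X) = (1 + X)²
l(F, a) = (-7/10 + a)/(F + (1 + F)²) (l(F, a) = (a + 14/(-20))/(F + (1 + F)²) = (a + 14*(-1/20))/(F + (1 + F)²) = (a - 7/10)/(F + (1 + F)²) = (-7/10 + a)/(F + (1 + F)²))
-447*u + l(b(-2), -5) = -447*(-154) + (-7/10 - 5)/(-2 + (1 - 2)²) = 68838 - 57/10/(-2 + (-1)²) = 68838 - 57/10/(-2 + 1) = 68838 - 57/10/(-1) = 68838 - 1*(-57/10) = 68838 + 57/10 = 688437/10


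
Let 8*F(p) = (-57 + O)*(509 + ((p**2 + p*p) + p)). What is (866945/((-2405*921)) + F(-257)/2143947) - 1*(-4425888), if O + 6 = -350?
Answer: 143711972313481461/32470791964 ≈ 4.4259e+6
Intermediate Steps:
O = -356 (O = -6 - 350 = -356)
F(p) = -210217/8 - 413*p**2/4 - 413*p/8 (F(p) = ((-57 - 356)*(509 + ((p**2 + p*p) + p)))/8 = (-413*(509 + ((p**2 + p**2) + p)))/8 = (-413*(509 + (2*p**2 + p)))/8 = (-413*(509 + (p + 2*p**2)))/8 = (-413*(509 + p + 2*p**2))/8 = (-210217 - 826*p**2 - 413*p)/8 = -210217/8 - 413*p**2/4 - 413*p/8)
(866945/((-2405*921)) + F(-257)/2143947) - 1*(-4425888) = (866945/((-2405*921)) + (-210217/8 - 413/4*(-257)**2 - 413/8*(-257))/2143947) - 1*(-4425888) = (866945/(-2215005) + (-210217/8 - 413/4*66049 + 106141/8)*(1/2143947)) + 4425888 = (866945*(-1/2215005) + (-210217/8 - 27278237/4 + 106141/8)*(1/2143947)) + 4425888 = (-173389/443001 - 27330275/4*1/2143947) + 4425888 = (-173389/443001 - 27330275/8575788) + 4425888 = -116190482571/32470791964 + 4425888 = 143711972313481461/32470791964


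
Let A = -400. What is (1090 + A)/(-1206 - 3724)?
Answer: -69/493 ≈ -0.13996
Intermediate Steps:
(1090 + A)/(-1206 - 3724) = (1090 - 400)/(-1206 - 3724) = 690/(-4930) = 690*(-1/4930) = -69/493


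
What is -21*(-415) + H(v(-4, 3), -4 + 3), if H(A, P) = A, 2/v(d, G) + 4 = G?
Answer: 8713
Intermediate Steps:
v(d, G) = 2/(-4 + G)
-21*(-415) + H(v(-4, 3), -4 + 3) = -21*(-415) + 2/(-4 + 3) = 8715 + 2/(-1) = 8715 + 2*(-1) = 8715 - 2 = 8713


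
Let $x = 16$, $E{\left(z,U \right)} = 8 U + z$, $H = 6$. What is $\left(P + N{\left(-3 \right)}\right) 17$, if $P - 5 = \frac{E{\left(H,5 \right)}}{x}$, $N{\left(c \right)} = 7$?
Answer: $\frac{2023}{8} \approx 252.88$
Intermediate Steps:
$E{\left(z,U \right)} = z + 8 U$
$P = \frac{63}{8}$ ($P = 5 + \frac{6 + 8 \cdot 5}{16} = 5 + \left(6 + 40\right) \frac{1}{16} = 5 + 46 \cdot \frac{1}{16} = 5 + \frac{23}{8} = \frac{63}{8} \approx 7.875$)
$\left(P + N{\left(-3 \right)}\right) 17 = \left(\frac{63}{8} + 7\right) 17 = \frac{119}{8} \cdot 17 = \frac{2023}{8}$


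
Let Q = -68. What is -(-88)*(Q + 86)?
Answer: 1584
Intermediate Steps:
-(-88)*(Q + 86) = -(-88)*(-68 + 86) = -(-88)*18 = -1*(-1584) = 1584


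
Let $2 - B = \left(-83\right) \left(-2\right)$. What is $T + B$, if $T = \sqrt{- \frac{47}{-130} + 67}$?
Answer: $-164 + \frac{3 \sqrt{126490}}{130} \approx -155.79$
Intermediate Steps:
$T = \frac{3 \sqrt{126490}}{130}$ ($T = \sqrt{\left(-47\right) \left(- \frac{1}{130}\right) + 67} = \sqrt{\frac{47}{130} + 67} = \sqrt{\frac{8757}{130}} = \frac{3 \sqrt{126490}}{130} \approx 8.2074$)
$B = -164$ ($B = 2 - \left(-83\right) \left(-2\right) = 2 - 166 = -164$)
$T + B = \frac{3 \sqrt{126490}}{130} - 164 = -164 + \frac{3 \sqrt{126490}}{130}$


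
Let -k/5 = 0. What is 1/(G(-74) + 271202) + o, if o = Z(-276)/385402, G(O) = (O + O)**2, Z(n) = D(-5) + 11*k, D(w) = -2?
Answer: -100405/56481819306 ≈ -1.7777e-6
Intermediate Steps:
k = 0 (k = -5*0 = 0)
Z(n) = -2 (Z(n) = -2 + 11*0 = -2 + 0 = -2)
G(O) = 4*O**2 (G(O) = (2*O)**2 = 4*O**2)
o = -1/192701 (o = -2/385402 = -2*1/385402 = -1/192701 ≈ -5.1894e-6)
1/(G(-74) + 271202) + o = 1/(4*(-74)**2 + 271202) - 1/192701 = 1/(4*5476 + 271202) - 1/192701 = 1/(21904 + 271202) - 1/192701 = 1/293106 - 1/192701 = -100405/56481819306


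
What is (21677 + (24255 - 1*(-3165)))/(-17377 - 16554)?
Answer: -49097/33931 ≈ -1.4470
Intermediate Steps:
(21677 + (24255 - 1*(-3165)))/(-17377 - 16554) = (21677 + (24255 + 3165))/(-33931) = (21677 + 27420)*(-1/33931) = 49097*(-1/33931) = -49097/33931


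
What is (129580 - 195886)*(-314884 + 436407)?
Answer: -8057704038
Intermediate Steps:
(129580 - 195886)*(-314884 + 436407) = -66306*121523 = -8057704038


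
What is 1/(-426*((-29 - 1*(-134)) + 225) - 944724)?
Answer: -1/1085304 ≈ -9.2140e-7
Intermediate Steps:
1/(-426*((-29 - 1*(-134)) + 225) - 944724) = 1/(-426*((-29 + 134) + 225) - 944724) = 1/(-426*(105 + 225) - 944724) = 1/(-426*330 - 944724) = 1/(-140580 - 944724) = 1/(-1085304) = -1/1085304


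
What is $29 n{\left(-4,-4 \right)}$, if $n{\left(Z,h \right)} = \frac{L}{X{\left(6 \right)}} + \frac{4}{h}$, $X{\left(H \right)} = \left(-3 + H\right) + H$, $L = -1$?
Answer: $- \frac{290}{9} \approx -32.222$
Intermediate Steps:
$X{\left(H \right)} = -3 + 2 H$
$n{\left(Z,h \right)} = - \frac{1}{9} + \frac{4}{h}$ ($n{\left(Z,h \right)} = - \frac{1}{-3 + 2 \cdot 6} + \frac{4}{h} = - \frac{1}{-3 + 12} + \frac{4}{h} = - \frac{1}{9} + \frac{4}{h}$)
$29 n{\left(-4,-4 \right)} = 29 \frac{36 - -4}{9 \left(-4\right)} = 29 \cdot \frac{1}{9} \left(- \frac{1}{4}\right) \left(36 + 4\right) = 29 \cdot \frac{1}{9} \left(- \frac{1}{4}\right) 40 = 29 \left(- \frac{10}{9}\right) = - \frac{290}{9}$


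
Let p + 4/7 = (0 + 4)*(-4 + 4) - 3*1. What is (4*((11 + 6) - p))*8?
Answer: 4608/7 ≈ 658.29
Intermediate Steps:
p = -25/7 (p = -4/7 + ((0 + 4)*(-4 + 4) - 3*1) = -4/7 + (4*0 - 3) = -4/7 + (0 - 3) = -4/7 - 3 = -25/7 ≈ -3.5714)
(4*((11 + 6) - p))*8 = (4*((11 + 6) - 1*(-25/7)))*8 = (4*(17 + 25/7))*8 = (4*(144/7))*8 = (576/7)*8 = 4608/7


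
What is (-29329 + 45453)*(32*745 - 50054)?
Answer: -422674536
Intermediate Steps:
(-29329 + 45453)*(32*745 - 50054) = 16124*(23840 - 50054) = 16124*(-26214) = -422674536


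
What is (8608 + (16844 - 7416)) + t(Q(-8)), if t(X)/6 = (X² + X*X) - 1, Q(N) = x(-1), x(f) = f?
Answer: 18042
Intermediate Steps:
Q(N) = -1
t(X) = -6 + 12*X² (t(X) = 6*((X² + X*X) - 1) = 6*((X² + X²) - 1) = 6*(2*X² - 1) = 6*(-1 + 2*X²) = -6 + 12*X²)
(8608 + (16844 - 7416)) + t(Q(-8)) = (8608 + (16844 - 7416)) + (-6 + 12*(-1)²) = (8608 + 9428) + (-6 + 12*1) = 18036 + (-6 + 12) = 18036 + 6 = 18042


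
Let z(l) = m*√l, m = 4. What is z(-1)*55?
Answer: 220*I ≈ 220.0*I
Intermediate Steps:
z(l) = 4*√l
z(-1)*55 = (4*√(-1))*55 = (4*I)*55 = 220*I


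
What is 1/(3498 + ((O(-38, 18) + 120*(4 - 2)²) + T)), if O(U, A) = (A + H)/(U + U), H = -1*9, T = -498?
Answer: 76/264471 ≈ 0.00028737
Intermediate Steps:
H = -9
O(U, A) = (-9 + A)/(2*U) (O(U, A) = (A - 9)/(U + U) = (-9 + A)/((2*U)) = (-9 + A)*(1/(2*U)) = (-9 + A)/(2*U))
1/(3498 + ((O(-38, 18) + 120*(4 - 2)²) + T)) = 1/(3498 + (((½)*(-9 + 18)/(-38) + 120*(4 - 2)²) - 498)) = 1/(3498 + (((½)*(-1/38)*9 + 120*2²) - 498)) = 1/(3498 + ((-9/76 + 120*4) - 498)) = 1/(3498 + ((-9/76 + 480) - 498)) = 1/(3498 + (36471/76 - 498)) = 1/(3498 - 1377/76) = 1/(264471/76) = 76/264471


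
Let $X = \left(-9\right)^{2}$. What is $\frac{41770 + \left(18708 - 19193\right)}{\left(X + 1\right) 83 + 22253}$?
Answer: $\frac{41285}{29059} \approx 1.4207$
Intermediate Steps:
$X = 81$
$\frac{41770 + \left(18708 - 19193\right)}{\left(X + 1\right) 83 + 22253} = \frac{41770 + \left(18708 - 19193\right)}{\left(81 + 1\right) 83 + 22253} = \frac{41770 + \left(18708 - 19193\right)}{82 \cdot 83 + 22253} = \frac{41770 - 485}{6806 + 22253} = \frac{41285}{29059}$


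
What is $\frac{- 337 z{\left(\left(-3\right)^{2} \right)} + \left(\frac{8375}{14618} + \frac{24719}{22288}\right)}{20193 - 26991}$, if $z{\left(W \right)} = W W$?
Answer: $\frac{1482162990151}{369138179872} \approx 4.0152$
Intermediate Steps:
$z{\left(W \right)} = W^{2}$
$\frac{- 337 z{\left(\left(-3\right)^{2} \right)} + \left(\frac{8375}{14618} + \frac{24719}{22288}\right)}{20193 - 26991} = \frac{- 337 \left(\left(-3\right)^{2}\right)^{2} + \left(\frac{8375}{14618} + \frac{24719}{22288}\right)}{20193 - 26991} = \frac{- 337 \cdot 9^{2} + \left(8375 \cdot \frac{1}{14618} + 24719 \cdot \frac{1}{22288}\right)}{-6798} = \left(\left(-337\right) 81 + \left(\frac{8375}{14618} + \frac{24719}{22288}\right)\right) \left(- \frac{1}{6798}\right) = \left(-27297 + \frac{274002171}{162902992}\right) \left(- \frac{1}{6798}\right) = \left(- \frac{4446488970453}{162902992}\right) \left(- \frac{1}{6798}\right) = \frac{1482162990151}{369138179872}$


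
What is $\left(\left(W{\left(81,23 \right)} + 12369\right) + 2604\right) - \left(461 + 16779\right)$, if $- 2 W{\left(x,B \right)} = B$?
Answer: $- \frac{4557}{2} \approx -2278.5$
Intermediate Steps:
$W{\left(x,B \right)} = - \frac{B}{2}$
$\left(\left(W{\left(81,23 \right)} + 12369\right) + 2604\right) - \left(461 + 16779\right) = \left(\left(\left(- \frac{1}{2}\right) 23 + 12369\right) + 2604\right) - \left(461 + 16779\right) = \left(\left(- \frac{23}{2} + 12369\right) + 2604\right) - 17240 = \left(\frac{24715}{2} + 2604\right) - 17240 = \frac{29923}{2} - 17240 = - \frac{4557}{2}$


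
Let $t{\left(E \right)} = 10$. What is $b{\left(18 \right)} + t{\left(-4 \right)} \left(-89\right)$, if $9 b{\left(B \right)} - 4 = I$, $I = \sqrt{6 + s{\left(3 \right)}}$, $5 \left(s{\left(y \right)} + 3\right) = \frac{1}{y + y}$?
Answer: $- \frac{8006}{9} + \frac{\sqrt{2730}}{270} \approx -889.36$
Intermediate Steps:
$s{\left(y \right)} = -3 + \frac{1}{10 y}$ ($s{\left(y \right)} = -3 + \frac{1}{5 \left(y + y\right)} = -3 + \frac{1}{5 \cdot 2 y} = -3 + \frac{\frac{1}{2} \frac{1}{y}}{5} = -3 + \frac{1}{10 y}$)
$I = \frac{\sqrt{2730}}{30}$ ($I = \sqrt{6 - \left(3 - \frac{1}{10 \cdot 3}\right)} = \sqrt{6 + \left(-3 + \frac{1}{10} \cdot \frac{1}{3}\right)} = \sqrt{6 + \left(-3 + \frac{1}{30}\right)} = \sqrt{6 - \frac{89}{30}} = \sqrt{\frac{91}{30}} = \frac{\sqrt{2730}}{30} \approx 1.7416$)
$b{\left(B \right)} = \frac{4}{9} + \frac{\sqrt{2730}}{270}$ ($b{\left(B \right)} = \frac{4}{9} + \frac{\frac{1}{30} \sqrt{2730}}{9} = \frac{4}{9} + \frac{\sqrt{2730}}{270}$)
$b{\left(18 \right)} + t{\left(-4 \right)} \left(-89\right) = \left(\frac{4}{9} + \frac{\sqrt{2730}}{270}\right) + 10 \left(-89\right) = \left(\frac{4}{9} + \frac{\sqrt{2730}}{270}\right) - 890 = - \frac{8006}{9} + \frac{\sqrt{2730}}{270}$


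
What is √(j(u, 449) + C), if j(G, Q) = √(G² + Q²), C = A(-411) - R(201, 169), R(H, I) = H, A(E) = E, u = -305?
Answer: √(-612 + √294626) ≈ 8.319*I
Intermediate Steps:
C = -612 (C = -411 - 1*201 = -411 - 201 = -612)
√(j(u, 449) + C) = √(√((-305)² + 449²) - 612) = √(√(93025 + 201601) - 612) = √(√294626 - 612) = √(-612 + √294626)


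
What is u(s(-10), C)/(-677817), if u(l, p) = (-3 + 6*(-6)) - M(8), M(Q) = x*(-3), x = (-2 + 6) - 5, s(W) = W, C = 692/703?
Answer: 2/32277 ≈ 6.1964e-5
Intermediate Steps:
C = 692/703 (C = 692*(1/703) = 692/703 ≈ 0.98435)
x = -1 (x = 4 - 5 = -1)
M(Q) = 3 (M(Q) = -1*(-3) = 3)
u(l, p) = -42 (u(l, p) = (-3 + 6*(-6)) - 1*3 = (-3 - 36) - 3 = -39 - 3 = -42)
u(s(-10), C)/(-677817) = -42/(-677817) = -42*(-1/677817) = 2/32277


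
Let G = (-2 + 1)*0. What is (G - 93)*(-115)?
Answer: 10695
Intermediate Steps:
G = 0 (G = -1*0 = 0)
(G - 93)*(-115) = (0 - 93)*(-115) = -93*(-115) = 10695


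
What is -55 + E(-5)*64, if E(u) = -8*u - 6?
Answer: 2121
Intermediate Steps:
E(u) = -6 - 8*u
-55 + E(-5)*64 = -55 + (-6 - 8*(-5))*64 = -55 + (-6 + 40)*64 = -55 + 34*64 = -55 + 2176 = 2121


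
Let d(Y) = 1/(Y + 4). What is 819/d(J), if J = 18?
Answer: 18018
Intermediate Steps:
d(Y) = 1/(4 + Y)
819/d(J) = 819/(1/(4 + 18)) = 819/(1/22) = 819*22 = 18018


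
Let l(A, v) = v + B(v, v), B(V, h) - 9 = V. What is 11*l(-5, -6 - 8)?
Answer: -209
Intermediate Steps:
B(V, h) = 9 + V
l(A, v) = 9 + 2*v (l(A, v) = v + (9 + v) = 9 + 2*v)
11*l(-5, -6 - 8) = 11*(9 + 2*(-6 - 8)) = 11*(9 + 2*(-14)) = 11*(9 - 28) = 11*(-19) = -209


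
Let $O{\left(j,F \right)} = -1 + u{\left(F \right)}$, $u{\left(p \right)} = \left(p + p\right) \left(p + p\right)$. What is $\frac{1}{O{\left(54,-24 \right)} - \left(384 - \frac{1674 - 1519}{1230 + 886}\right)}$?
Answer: $\frac{2116}{4060759} \approx 0.00052109$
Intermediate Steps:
$u{\left(p \right)} = 4 p^{2}$ ($u{\left(p \right)} = 2 p 2 p = 4 p^{2}$)
$O{\left(j,F \right)} = -1 + 4 F^{2}$
$\frac{1}{O{\left(54,-24 \right)} - \left(384 - \frac{1674 - 1519}{1230 + 886}\right)} = \frac{1}{\left(-1 + 4 \left(-24\right)^{2}\right) - \left(384 - \frac{1674 - 1519}{1230 + 886}\right)} = \frac{1}{\left(-1 + 4 \cdot 576\right) - \left(384 - \frac{155}{2116}\right)} = \frac{1}{\left(-1 + 2304\right) + \left(\left(155 \cdot \frac{1}{2116} - 136\right) - 248\right)} = \frac{1}{2303 + \left(\left(\frac{155}{2116} - 136\right) - 248\right)} = \frac{1}{2303 - \frac{812389}{2116}} = \frac{1}{\frac{4060759}{2116}} = \frac{2116}{4060759}$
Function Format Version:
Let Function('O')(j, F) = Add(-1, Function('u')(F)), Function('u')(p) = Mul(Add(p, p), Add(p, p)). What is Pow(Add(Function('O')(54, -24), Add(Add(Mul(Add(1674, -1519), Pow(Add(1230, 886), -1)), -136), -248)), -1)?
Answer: Rational(2116, 4060759) ≈ 0.00052109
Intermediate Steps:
Function('u')(p) = Mul(4, Pow(p, 2)) (Function('u')(p) = Mul(Mul(2, p), Mul(2, p)) = Mul(4, Pow(p, 2)))
Function('O')(j, F) = Add(-1, Mul(4, Pow(F, 2)))
Pow(Add(Function('O')(54, -24), Add(Add(Mul(Add(1674, -1519), Pow(Add(1230, 886), -1)), -136), -248)), -1) = Pow(Add(Add(-1, Mul(4, Pow(-24, 2))), Add(Add(Mul(Add(1674, -1519), Pow(Add(1230, 886), -1)), -136), -248)), -1) = Pow(Add(Add(-1, Mul(4, 576)), Add(Add(Mul(155, Pow(2116, -1)), -136), -248)), -1) = Pow(Add(Add(-1, 2304), Add(Add(Mul(155, Rational(1, 2116)), -136), -248)), -1) = Pow(Add(2303, Add(Add(Rational(155, 2116), -136), -248)), -1) = Pow(Add(2303, Add(Rational(-287621, 2116), -248)), -1) = Pow(Add(2303, Rational(-812389, 2116)), -1) = Pow(Rational(4060759, 2116), -1) = Rational(2116, 4060759)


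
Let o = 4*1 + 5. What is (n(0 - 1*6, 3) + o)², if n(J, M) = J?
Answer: 9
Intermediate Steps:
o = 9 (o = 4 + 5 = 9)
(n(0 - 1*6, 3) + o)² = ((0 - 1*6) + 9)² = ((0 - 6) + 9)² = (-6 + 9)² = 3² = 9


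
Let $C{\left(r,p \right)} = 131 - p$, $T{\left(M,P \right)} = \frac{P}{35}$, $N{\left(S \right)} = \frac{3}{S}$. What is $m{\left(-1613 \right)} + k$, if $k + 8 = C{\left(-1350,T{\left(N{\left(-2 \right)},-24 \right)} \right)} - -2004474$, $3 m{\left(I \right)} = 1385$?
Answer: $\frac{210531232}{105} \approx 2.0051 \cdot 10^{6}$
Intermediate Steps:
$T{\left(M,P \right)} = \frac{P}{35}$ ($T{\left(M,P \right)} = P \frac{1}{35} = \frac{P}{35}$)
$m{\left(I \right)} = \frac{1385}{3}$ ($m{\left(I \right)} = \frac{1}{3} \cdot 1385 = \frac{1385}{3}$)
$k = \frac{70160919}{35}$ ($k = -8 + \left(\left(131 - \frac{1}{35} \left(-24\right)\right) - -2004474\right) = -8 + \left(\left(131 - - \frac{24}{35}\right) + 2004474\right) = -8 + \left(\left(131 + \frac{24}{35}\right) + 2004474\right) = -8 + \left(\frac{4609}{35} + 2004474\right) = -8 + \frac{70161199}{35} = \frac{70160919}{35} \approx 2.0046 \cdot 10^{6}$)
$m{\left(-1613 \right)} + k = \frac{1385}{3} + \frac{70160919}{35} = \frac{210531232}{105}$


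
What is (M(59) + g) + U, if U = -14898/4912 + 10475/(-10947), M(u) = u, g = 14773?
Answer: 398663389421/26885832 ≈ 14828.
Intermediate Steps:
U = -107270803/26885832 (U = -14898*1/4912 + 10475*(-1/10947) = -7449/2456 - 10475/10947 = -107270803/26885832 ≈ -3.9899)
(M(59) + g) + U = (59 + 14773) - 107270803/26885832 = 14832 - 107270803/26885832 = 398663389421/26885832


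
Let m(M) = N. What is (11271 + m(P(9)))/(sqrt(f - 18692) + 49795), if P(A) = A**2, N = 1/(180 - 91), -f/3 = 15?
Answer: 24975180200/110340453909 - 501560*I*sqrt(18737)/110340453909 ≈ 0.22635 - 0.00062221*I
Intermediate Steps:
f = -45 (f = -3*15 = -45)
N = 1/89 ≈ 0.011236
m(M) = 1/89
(11271 + m(P(9)))/(sqrt(f - 18692) + 49795) = (11271 + 1/89)/(sqrt(-45 - 18692) + 49795) = 1003120/(89*(sqrt(-18737) + 49795)) = 1003120/(89*(I*sqrt(18737) + 49795)) = 1003120/(89*(49795 + I*sqrt(18737)))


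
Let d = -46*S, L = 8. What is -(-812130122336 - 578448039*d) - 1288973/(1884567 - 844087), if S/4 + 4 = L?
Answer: 57433361227356341/148640 ≈ 3.8639e+11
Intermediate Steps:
S = 16 (S = -16 + 4*8 = -16 + 32 = 16)
d = -736 (d = -46*16 = -736)
-(-812130122336 - 578448039*d) - 1288973/(1884567 - 844087) = -546221/(1/((2³ - 1059*(-736)) + 82*(-18132))) - 1288973/(1884567 - 844087) = -546221/(1/((8 + 779424) - 1486824)) - 1288973/1040480 = -546221/(1/(779432 - 1486824)) - 1288973*1/1040480 = -546221/(1/(-707392)) - 184139/148640 = -546221/(-1/707392) - 184139/148640 = -546221*(-707392) - 184139/148640 = 386392365632 - 184139/148640 = 57433361227356341/148640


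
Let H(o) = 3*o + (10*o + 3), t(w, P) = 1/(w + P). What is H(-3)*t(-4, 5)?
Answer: -36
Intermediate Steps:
t(w, P) = 1/(P + w)
H(o) = 3 + 13*o (H(o) = 3*o + (3 + 10*o) = 3 + 13*o)
H(-3)*t(-4, 5) = (3 + 13*(-3))/(5 - 4) = (3 - 39)/1 = -36*1 = -36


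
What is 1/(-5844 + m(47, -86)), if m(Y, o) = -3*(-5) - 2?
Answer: -1/5831 ≈ -0.00017150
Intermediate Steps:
m(Y, o) = 13 (m(Y, o) = 15 - 2 = 13)
1/(-5844 + m(47, -86)) = 1/(-5844 + 13) = 1/(-5831) = -1/5831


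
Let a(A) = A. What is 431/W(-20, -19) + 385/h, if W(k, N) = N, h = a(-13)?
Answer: -12918/247 ≈ -52.300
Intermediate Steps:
h = -13
431/W(-20, -19) + 385/h = 431/(-19) + 385/(-13) = 431*(-1/19) + 385*(-1/13) = -431/19 - 385/13 = -12918/247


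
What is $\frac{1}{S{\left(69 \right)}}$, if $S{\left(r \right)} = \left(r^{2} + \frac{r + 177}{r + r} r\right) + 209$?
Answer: $\frac{1}{5093} \approx 0.00019635$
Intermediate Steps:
$S{\left(r \right)} = \frac{595}{2} + r^{2} + \frac{r}{2}$ ($S{\left(r \right)} = \left(r^{2} + \frac{177 + r}{2 r} r\right) + 209 = \left(r^{2} + \left(\frac{177}{2} + \frac{r}{2}\right)\right) + 209 = \left(\frac{177}{2} + r^{2} + \frac{r}{2}\right) + 209 = \frac{595}{2} + r^{2} + \frac{r}{2}$)
$\frac{1}{S{\left(69 \right)}} = \frac{1}{\frac{595}{2} + 69^{2} + \frac{1}{2} \cdot 69} = \frac{1}{\frac{595}{2} + 4761 + \frac{69}{2}} = \frac{1}{5093}$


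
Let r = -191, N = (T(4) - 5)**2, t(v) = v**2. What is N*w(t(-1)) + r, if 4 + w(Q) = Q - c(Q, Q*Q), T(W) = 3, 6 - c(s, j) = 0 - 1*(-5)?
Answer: -207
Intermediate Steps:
c(s, j) = 1 (c(s, j) = 6 - (0 - 1*(-5)) = 6 - (0 + 5) = 6 - 1*5 = 6 - 5 = 1)
w(Q) = -5 + Q (w(Q) = -4 + (Q - 1*1) = -4 + (Q - 1) = -4 + (-1 + Q) = -5 + Q)
N = 4 (N = (3 - 5)**2 = (-2)**2 = 4)
N*w(t(-1)) + r = 4*(-5 + (-1)**2) - 191 = 4*(-5 + 1) - 191 = 4*(-4) - 191 = -16 - 191 = -207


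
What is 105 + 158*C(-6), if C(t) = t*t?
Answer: 5793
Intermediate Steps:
C(t) = t**2
105 + 158*C(-6) = 105 + 158*(-6)**2 = 105 + 158*36 = 105 + 5688 = 5793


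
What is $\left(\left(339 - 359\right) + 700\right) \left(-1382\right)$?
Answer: $-939760$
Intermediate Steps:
$\left(\left(339 - 359\right) + 700\right) \left(-1382\right) = \left(-20 + 700\right) \left(-1382\right) = 680 \left(-1382\right) = -939760$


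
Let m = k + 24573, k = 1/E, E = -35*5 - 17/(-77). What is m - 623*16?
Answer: 196554013/13458 ≈ 14605.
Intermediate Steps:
E = -13458/77 (E = -175 - 17*(-1/77) = -175 + 17/77 = -13458/77 ≈ -174.78)
k = -77/13458 (k = 1/(-13458/77) = -77/13458 ≈ -0.0057215)
m = 330703357/13458 (m = -77/13458 + 24573 = 330703357/13458 ≈ 24573.)
m - 623*16 = 330703357/13458 - 623*16 = 330703357/13458 - 1*9968 = 330703357/13458 - 9968 = 196554013/13458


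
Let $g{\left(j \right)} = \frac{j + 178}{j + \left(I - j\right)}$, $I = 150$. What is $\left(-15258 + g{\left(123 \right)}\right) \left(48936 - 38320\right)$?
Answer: $- \frac{12146821892}{75} \approx -1.6196 \cdot 10^{8}$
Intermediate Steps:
$g{\left(j \right)} = \frac{89}{75} + \frac{j}{150}$ ($g{\left(j \right)} = \frac{j + 178}{j - \left(-150 + j\right)} = \frac{178 + j}{150} = \left(178 + j\right) \frac{1}{150} = \frac{89}{75} + \frac{j}{150}$)
$\left(-15258 + g{\left(123 \right)}\right) \left(48936 - 38320\right) = \left(-15258 + \left(\frac{89}{75} + \frac{1}{150} \cdot 123\right)\right) \left(48936 - 38320\right) = \left(-15258 + \left(\frac{89}{75} + \frac{41}{50}\right)\right) 10616 = \left(-15258 + \frac{301}{150}\right) 10616 = \left(- \frac{2288399}{150}\right) 10616 = - \frac{12146821892}{75}$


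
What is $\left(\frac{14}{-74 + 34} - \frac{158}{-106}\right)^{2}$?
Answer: $\frac{1461681}{1123600} \approx 1.3009$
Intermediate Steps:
$\left(\frac{14}{-74 + 34} - \frac{158}{-106}\right)^{2} = \left(\frac{14}{-40} - - \frac{79}{53}\right)^{2} = \left(14 \left(- \frac{1}{40}\right) + \frac{79}{53}\right)^{2} = \left(- \frac{7}{20} + \frac{79}{53}\right)^{2} = \left(\frac{1209}{1060}\right)^{2} = \frac{1461681}{1123600}$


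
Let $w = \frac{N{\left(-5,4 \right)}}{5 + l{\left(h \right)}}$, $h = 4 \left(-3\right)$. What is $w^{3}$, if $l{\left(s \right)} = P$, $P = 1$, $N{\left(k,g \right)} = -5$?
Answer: $- \frac{125}{216} \approx -0.5787$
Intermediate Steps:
$h = -12$
$l{\left(s \right)} = 1$
$w = - \frac{5}{6}$ ($w = - \frac{5}{5 + 1} = - \frac{5}{6} \approx -0.83333$)
$w^{3} = \left(- \frac{5}{6}\right)^{3} = - \frac{125}{216}$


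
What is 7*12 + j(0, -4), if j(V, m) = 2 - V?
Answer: 86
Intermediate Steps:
7*12 + j(0, -4) = 7*12 + (2 - 1*0) = 84 + (2 + 0) = 84 + 2 = 86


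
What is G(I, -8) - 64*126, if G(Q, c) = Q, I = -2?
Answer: -8066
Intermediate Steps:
G(I, -8) - 64*126 = -2 - 64*126 = -2 - 8064 = -8066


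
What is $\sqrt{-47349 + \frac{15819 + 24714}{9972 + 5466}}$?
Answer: $\frac{i \sqrt{1253794303678}}{5146} \approx 217.59 i$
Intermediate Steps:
$\sqrt{-47349 + \frac{15819 + 24714}{9972 + 5466}} = \sqrt{-47349 + \frac{40533}{15438}} = \sqrt{-47349 + 40533 \cdot \frac{1}{15438}} = \sqrt{-47349 + \frac{13511}{5146}} = \sqrt{- \frac{243644443}{5146}} = \frac{i \sqrt{1253794303678}}{5146}$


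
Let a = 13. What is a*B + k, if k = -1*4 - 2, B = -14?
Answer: -188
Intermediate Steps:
k = -6 (k = -4 - 2 = -6)
a*B + k = 13*(-14) - 6 = -182 - 6 = -188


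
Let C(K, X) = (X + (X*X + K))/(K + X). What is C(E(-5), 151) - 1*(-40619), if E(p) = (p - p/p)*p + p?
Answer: 7171921/176 ≈ 40750.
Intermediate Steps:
E(p) = p + p*(-1 + p) (E(p) = (p - 1*1)*p + p = (p - 1)*p + p = (-1 + p)*p + p = p*(-1 + p) + p = p + p*(-1 + p))
C(K, X) = (K + X + X²)/(K + X) (C(K, X) = (X + (X² + K))/(K + X) = (X + (K + X²))/(K + X) = (K + X + X²)/(K + X))
C(E(-5), 151) - 1*(-40619) = ((-5)² + 151 + 151²)/((-5)² + 151) - 1*(-40619) = (25 + 151 + 22801)/(25 + 151) + 40619 = 22977/176 + 40619 = 7171921/176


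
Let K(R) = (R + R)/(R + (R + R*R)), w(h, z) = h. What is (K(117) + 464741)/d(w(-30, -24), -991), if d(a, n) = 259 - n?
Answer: 55304181/148750 ≈ 371.79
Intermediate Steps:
K(R) = 2*R/(R² + 2*R) (K(R) = (2*R)/(R + (R + R²)) = (2*R)/(R² + 2*R) = 2*R/(R² + 2*R))
(K(117) + 464741)/d(w(-30, -24), -991) = (2/(2 + 117) + 464741)/(259 - 1*(-991)) = (2/119 + 464741)/(259 + 991) = (2*(1/119) + 464741)/1250 = (2/119 + 464741)*(1/1250) = (55304181/119)*(1/1250) = 55304181/148750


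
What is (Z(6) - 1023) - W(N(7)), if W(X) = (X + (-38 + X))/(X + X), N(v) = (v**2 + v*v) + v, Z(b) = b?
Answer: -106871/105 ≈ -1017.8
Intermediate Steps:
N(v) = v + 2*v**2 (N(v) = (v**2 + v**2) + v = 2*v**2 + v = v + 2*v**2)
W(X) = (-38 + 2*X)/(2*X) (W(X) = (-38 + 2*X)/((2*X)) = (-38 + 2*X)*(1/(2*X)) = (-38 + 2*X)/(2*X))
(Z(6) - 1023) - W(N(7)) = (6 - 1023) - (-19 + 7*(1 + 2*7))/(7*(1 + 2*7)) = -1017 - (-19 + 7*(1 + 14))/(7*(1 + 14)) = -1017 - (-19 + 7*15)/(7*15) = -1017 - (-19 + 105)/105 = -1017 - 86/105 = -106871/105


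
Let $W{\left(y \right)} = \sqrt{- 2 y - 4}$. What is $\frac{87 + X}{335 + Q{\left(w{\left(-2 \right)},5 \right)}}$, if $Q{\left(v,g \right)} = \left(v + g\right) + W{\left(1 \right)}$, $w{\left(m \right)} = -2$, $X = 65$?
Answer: $\frac{25688}{57125} - \frac{76 i \sqrt{6}}{57125} \approx 0.44968 - 0.0032588 i$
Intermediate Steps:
$W{\left(y \right)} = \sqrt{-4 - 2 y}$
$Q{\left(v,g \right)} = g + v + i \sqrt{6}$ ($Q{\left(v,g \right)} = \left(v + g\right) + \sqrt{-4 - 2} = \left(g + v\right) + \sqrt{-4 - 2} = \left(g + v\right) + \sqrt{-6} = \left(g + v\right) + i \sqrt{6} = g + v + i \sqrt{6}$)
$\frac{87 + X}{335 + Q{\left(w{\left(-2 \right)},5 \right)}} = \frac{87 + 65}{335 + \left(5 - 2 + i \sqrt{6}\right)} = \frac{152}{335 + \left(3 + i \sqrt{6}\right)} = \frac{152}{338 + i \sqrt{6}}$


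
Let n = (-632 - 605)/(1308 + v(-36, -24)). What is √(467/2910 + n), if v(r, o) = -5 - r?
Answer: I*√11589552306930/3896490 ≈ 0.87369*I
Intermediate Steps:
n = -1237/1339 (n = (-632 - 605)/(1308 + (-5 - 1*(-36))) = -1237/(1308 + (-5 + 36)) = -1237/(1308 + 31) = -1237/1339 ≈ -0.92382)
√(467/2910 + n) = √(467/2910 - 1237/1339) = √(-2974357/3896490) = I*√11589552306930/3896490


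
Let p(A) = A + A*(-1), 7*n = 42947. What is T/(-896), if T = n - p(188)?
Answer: -42947/6272 ≈ -6.8474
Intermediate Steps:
n = 42947/7 (n = (⅐)*42947 = 42947/7 ≈ 6135.3)
p(A) = 0 (p(A) = A - A = 0)
T = 42947/7 (T = 42947/7 - 1*0 = 42947/7 + 0 = 42947/7 ≈ 6135.3)
T/(-896) = (42947/7)/(-896) = (42947/7)*(-1/896) = -42947/6272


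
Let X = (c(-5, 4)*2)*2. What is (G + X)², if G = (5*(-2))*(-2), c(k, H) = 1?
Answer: 576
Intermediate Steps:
X = 4 (X = (1*2)*2 = 2*2 = 4)
G = 20 (G = -10*(-2) = 20)
(G + X)² = (20 + 4)² = 24² = 576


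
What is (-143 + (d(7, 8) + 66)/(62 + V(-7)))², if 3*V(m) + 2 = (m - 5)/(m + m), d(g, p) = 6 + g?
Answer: 33629324689/1674436 ≈ 20084.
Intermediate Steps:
V(m) = -⅔ + (-5 + m)/(6*m) (V(m) = -⅔ + ((m - 5)/(m + m))/3 = -⅔ + ((-5 + m)/((2*m)))/3 = -⅔ + ((-5 + m)*(1/(2*m)))/3 = -⅔ + ((-5 + m)/(2*m))/3 = -⅔ + (-5 + m)/(6*m))
(-143 + (d(7, 8) + 66)/(62 + V(-7)))² = (-143 + ((6 + 7) + 66)/(62 + (⅙)*(-5 - 3*(-7))/(-7)))² = (-143 + (13 + 66)/(62 + (⅙)*(-⅐)*(-5 + 21)))² = (-143 + 79/(62 + (⅙)*(-⅐)*16))² = (-143 + 79/(62 - 8/21))² = (-143 + 79/(1294/21))² = (-143 + 79*(21/1294))² = (-143 + 1659/1294)² = (-183383/1294)² = 33629324689/1674436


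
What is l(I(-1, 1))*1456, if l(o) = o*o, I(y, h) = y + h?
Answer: 0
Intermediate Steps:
I(y, h) = h + y
l(o) = o**2
l(I(-1, 1))*1456 = (1 - 1)**2*1456 = 0**2*1456 = 0*1456 = 0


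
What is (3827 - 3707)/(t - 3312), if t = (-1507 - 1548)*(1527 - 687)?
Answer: -5/107063 ≈ -4.6701e-5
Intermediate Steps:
t = -2566200 (t = -3055*840 = -2566200)
(3827 - 3707)/(t - 3312) = (3827 - 3707)/(-2566200 - 3312) = 120/(-2569512) = 120*(-1/2569512) = -5/107063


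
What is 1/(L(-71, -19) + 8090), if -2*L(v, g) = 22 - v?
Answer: 2/16087 ≈ 0.00012432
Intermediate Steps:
L(v, g) = -11 + v/2 (L(v, g) = -(22 - v)/2 = -11 + v/2)
1/(L(-71, -19) + 8090) = 1/((-11 + (½)*(-71)) + 8090) = 1/((-11 - 71/2) + 8090) = 1/(-93/2 + 8090) = 1/(16087/2) = 2/16087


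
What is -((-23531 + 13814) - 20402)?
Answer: 30119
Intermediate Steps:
-((-23531 + 13814) - 20402) = -(-9717 - 20402) = -1*(-30119) = 30119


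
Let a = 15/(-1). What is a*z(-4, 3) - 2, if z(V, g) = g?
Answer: -47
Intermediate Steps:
a = -15 (a = 15*(-1) = -15)
a*z(-4, 3) - 2 = -15*3 - 2 = -45 - 2 = -47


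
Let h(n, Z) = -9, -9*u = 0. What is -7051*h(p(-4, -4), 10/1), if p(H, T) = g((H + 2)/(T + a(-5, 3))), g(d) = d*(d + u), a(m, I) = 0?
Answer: 63459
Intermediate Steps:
u = 0 (u = -1/9*0 = 0)
g(d) = d**2 (g(d) = d*(d + 0) = d*d = d**2)
p(H, T) = (2 + H)**2/T**2 (p(H, T) = ((H + 2)/(T + 0))**2 = ((2 + H)/T)**2 = (2 + H)**2/T**2)
-7051*h(p(-4, -4), 10/1) = -7051*(-9) = 63459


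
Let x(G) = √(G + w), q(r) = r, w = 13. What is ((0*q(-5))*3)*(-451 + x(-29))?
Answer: 0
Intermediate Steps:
x(G) = √(13 + G) (x(G) = √(G + 13) = √(13 + G))
((0*q(-5))*3)*(-451 + x(-29)) = ((0*(-5))*3)*(-451 + √(13 - 29)) = (0*3)*(-451 + √(-16)) = 0*(-451 + 4*I) = 0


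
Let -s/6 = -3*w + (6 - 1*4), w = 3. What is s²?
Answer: 1764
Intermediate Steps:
s = 42 (s = -6*(-3*3 + (6 - 1*4)) = -6*(-9 + (6 - 4)) = -6*(-9 + 2) = -6*(-7) = 42)
s² = 42² = 1764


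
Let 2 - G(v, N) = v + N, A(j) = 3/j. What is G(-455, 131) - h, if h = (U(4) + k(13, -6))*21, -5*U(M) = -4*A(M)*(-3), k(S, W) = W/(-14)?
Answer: 1774/5 ≈ 354.80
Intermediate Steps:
k(S, W) = -W/14 (k(S, W) = W*(-1/14) = -W/14)
U(M) = -36/(5*M) (U(M) = -(-12/M)*(-3)/5 = -36/(5*M))
G(v, N) = 2 - N - v (G(v, N) = 2 - (v + N) = 2 - (N + v) = 2 + (-N - v) = 2 - N - v)
h = -144/5 (h = (-36/5/4 - 1/14*(-6))*21 = (-36/5*¼ + 3/7)*21 = (-9/5 + 3/7)*21 = -48/35*21 = -144/5 ≈ -28.800)
G(-455, 131) - h = (2 - 1*131 - 1*(-455)) - 1*(-144/5) = (2 - 131 + 455) + 144/5 = 326 + 144/5 = 1774/5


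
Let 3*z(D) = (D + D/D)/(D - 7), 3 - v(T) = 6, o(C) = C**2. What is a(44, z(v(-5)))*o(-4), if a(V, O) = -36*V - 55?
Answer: -26224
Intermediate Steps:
v(T) = -3 (v(T) = 3 - 1*6 = 3 - 6 = -3)
z(D) = (1 + D)/(3*(-7 + D)) (z(D) = ((D + D/D)/(D - 7))/3 = ((D + 1)/(-7 + D))/3 = ((1 + D)/(-7 + D))/3 = (1 + D)/(3*(-7 + D)))
a(V, O) = -55 - 36*V
a(44, z(v(-5)))*o(-4) = (-55 - 36*44)*(-4)**2 = (-55 - 1584)*16 = -1639*16 = -26224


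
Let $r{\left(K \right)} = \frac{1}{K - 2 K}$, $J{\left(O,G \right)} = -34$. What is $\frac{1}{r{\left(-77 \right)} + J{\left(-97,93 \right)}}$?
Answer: $- \frac{77}{2617} \approx -0.029423$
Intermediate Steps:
$r{\left(K \right)} = - \frac{1}{K}$ ($r{\left(K \right)} = \frac{1}{\left(-1\right) K} = - \frac{1}{K}$)
$\frac{1}{r{\left(-77 \right)} + J{\left(-97,93 \right)}} = \frac{1}{- \frac{1}{-77} - 34} = \frac{1}{\left(-1\right) \left(- \frac{1}{77}\right) - 34} = \frac{1}{\frac{1}{77} - 34} = \frac{1}{- \frac{2617}{77}} = - \frac{77}{2617}$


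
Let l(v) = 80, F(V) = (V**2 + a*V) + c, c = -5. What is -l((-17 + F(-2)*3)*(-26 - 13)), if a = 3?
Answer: -80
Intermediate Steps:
F(V) = -5 + V**2 + 3*V (F(V) = (V**2 + 3*V) - 5 = -5 + V**2 + 3*V)
-l((-17 + F(-2)*3)*(-26 - 13)) = -1*80 = -80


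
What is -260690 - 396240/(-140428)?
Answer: -9151944770/35107 ≈ -2.6069e+5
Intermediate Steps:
-260690 - 396240/(-140428) = -260690 - 396240*(-1)/140428 = -260690 - 1*(-99060/35107) = -260690 + 99060/35107 = -9151944770/35107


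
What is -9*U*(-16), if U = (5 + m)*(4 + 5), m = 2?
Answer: 9072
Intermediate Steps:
U = 63 (U = (5 + 2)*(4 + 5) = 7*9 = 63)
-9*U*(-16) = -9*63*(-16) = -567*(-16) = 9072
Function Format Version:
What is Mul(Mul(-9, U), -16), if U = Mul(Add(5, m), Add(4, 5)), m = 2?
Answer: 9072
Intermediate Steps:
U = 63 (U = Mul(Add(5, 2), Add(4, 5)) = Mul(7, 9) = 63)
Mul(Mul(-9, U), -16) = Mul(Mul(-9, 63), -16) = Mul(-567, -16) = 9072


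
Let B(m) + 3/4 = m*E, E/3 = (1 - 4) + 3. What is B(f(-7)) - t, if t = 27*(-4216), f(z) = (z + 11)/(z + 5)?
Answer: 455325/4 ≈ 1.1383e+5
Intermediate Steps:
f(z) = (11 + z)/(5 + z)
E = 0 (E = 3*((1 - 4) + 3) = 3*(-3 + 3) = 3*0 = 0)
t = -113832
B(m) = -¾ (B(m) = -¾ + m*0 = -¾ + 0 = -¾)
B(f(-7)) - t = -¾ - 1*(-113832) = -¾ + 113832 = 455325/4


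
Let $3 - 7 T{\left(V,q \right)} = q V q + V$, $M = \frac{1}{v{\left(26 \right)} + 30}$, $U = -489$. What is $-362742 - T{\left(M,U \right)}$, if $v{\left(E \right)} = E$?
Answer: $- \frac{70977955}{196} \approx -3.6213 \cdot 10^{5}$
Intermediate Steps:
$M = \frac{1}{56}$ ($M = \frac{1}{26 + 30} = \frac{1}{56} \approx 0.017857$)
$T{\left(V,q \right)} = \frac{3}{7} - \frac{V}{7} - \frac{V q^{2}}{7}$ ($T{\left(V,q \right)} = \frac{3}{7} - \frac{q V q + V}{7} = \frac{3}{7} - \frac{V q q + V}{7} = \frac{3}{7} - \frac{V q^{2} + V}{7} = \frac{3}{7} - \frac{V + V q^{2}}{7} = \frac{3}{7} - \left(\frac{V}{7} + \frac{V q^{2}}{7}\right) = \frac{3}{7} - \frac{V}{7} - \frac{V q^{2}}{7}$)
$-362742 - T{\left(M,U \right)} = -362742 - \left(\frac{3}{7} - \frac{1}{392} - \frac{\left(-489\right)^{2}}{392}\right) = -362742 - \left(\frac{3}{7} - \frac{1}{392} - \frac{1}{392} \cdot 239121\right) = -362742 - \left(\frac{3}{7} - \frac{1}{392} - \frac{239121}{392}\right) = -362742 - - \frac{119477}{196} = -362742 + \frac{119477}{196} = - \frac{70977955}{196}$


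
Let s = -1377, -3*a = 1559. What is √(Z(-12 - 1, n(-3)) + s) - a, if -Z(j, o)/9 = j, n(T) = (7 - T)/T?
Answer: 1559/3 + 6*I*√35 ≈ 519.67 + 35.496*I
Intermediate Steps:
n(T) = (7 - T)/T
Z(j, o) = -9*j
a = -1559/3 (a = -⅓*1559 = -1559/3 ≈ -519.67)
√(Z(-12 - 1, n(-3)) + s) - a = √(-9*(-12 - 1) - 1377) - 1*(-1559/3) = √(-9*(-13) - 1377) + 1559/3 = √(117 - 1377) + 1559/3 = √(-1260) + 1559/3 = 6*I*√35 + 1559/3 = 1559/3 + 6*I*√35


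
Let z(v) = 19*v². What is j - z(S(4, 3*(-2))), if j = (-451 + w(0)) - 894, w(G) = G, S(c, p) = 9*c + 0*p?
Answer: -25969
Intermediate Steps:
S(c, p) = 9*c (S(c, p) = 9*c + 0 = 9*c)
j = -1345 (j = (-451 + 0) - 894 = -451 - 894 = -1345)
j - z(S(4, 3*(-2))) = -1345 - 19*(9*4)² = -1345 - 19*36² = -1345 - 19*1296 = -1345 - 1*24624 = -1345 - 24624 = -25969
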